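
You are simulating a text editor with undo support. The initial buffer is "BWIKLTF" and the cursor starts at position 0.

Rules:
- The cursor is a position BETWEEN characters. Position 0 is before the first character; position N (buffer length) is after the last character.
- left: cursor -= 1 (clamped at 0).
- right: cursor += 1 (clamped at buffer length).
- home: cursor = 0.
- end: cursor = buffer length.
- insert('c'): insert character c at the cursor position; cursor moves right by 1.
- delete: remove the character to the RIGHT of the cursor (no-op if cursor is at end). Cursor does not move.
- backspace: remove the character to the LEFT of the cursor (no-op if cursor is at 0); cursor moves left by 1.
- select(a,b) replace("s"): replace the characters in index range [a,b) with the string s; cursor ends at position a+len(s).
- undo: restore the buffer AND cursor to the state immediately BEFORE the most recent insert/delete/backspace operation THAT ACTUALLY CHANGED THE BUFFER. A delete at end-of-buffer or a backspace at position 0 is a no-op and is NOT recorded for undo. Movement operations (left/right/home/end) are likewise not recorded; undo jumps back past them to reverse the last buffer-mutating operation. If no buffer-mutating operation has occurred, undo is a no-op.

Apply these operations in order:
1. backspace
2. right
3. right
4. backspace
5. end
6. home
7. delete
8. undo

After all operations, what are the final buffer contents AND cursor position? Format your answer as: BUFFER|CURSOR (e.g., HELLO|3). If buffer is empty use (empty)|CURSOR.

Answer: BIKLTF|0

Derivation:
After op 1 (backspace): buf='BWIKLTF' cursor=0
After op 2 (right): buf='BWIKLTF' cursor=1
After op 3 (right): buf='BWIKLTF' cursor=2
After op 4 (backspace): buf='BIKLTF' cursor=1
After op 5 (end): buf='BIKLTF' cursor=6
After op 6 (home): buf='BIKLTF' cursor=0
After op 7 (delete): buf='IKLTF' cursor=0
After op 8 (undo): buf='BIKLTF' cursor=0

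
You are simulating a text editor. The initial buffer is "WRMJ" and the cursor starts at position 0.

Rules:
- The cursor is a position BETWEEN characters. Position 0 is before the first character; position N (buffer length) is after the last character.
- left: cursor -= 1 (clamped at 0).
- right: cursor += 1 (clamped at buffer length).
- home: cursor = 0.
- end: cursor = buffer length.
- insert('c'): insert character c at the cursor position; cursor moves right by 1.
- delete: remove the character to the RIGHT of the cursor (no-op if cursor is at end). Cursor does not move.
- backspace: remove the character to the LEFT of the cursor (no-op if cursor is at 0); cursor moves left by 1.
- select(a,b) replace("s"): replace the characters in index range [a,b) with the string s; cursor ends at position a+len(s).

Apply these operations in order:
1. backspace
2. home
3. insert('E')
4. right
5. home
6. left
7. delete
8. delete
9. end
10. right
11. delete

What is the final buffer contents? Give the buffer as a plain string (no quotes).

After op 1 (backspace): buf='WRMJ' cursor=0
After op 2 (home): buf='WRMJ' cursor=0
After op 3 (insert('E')): buf='EWRMJ' cursor=1
After op 4 (right): buf='EWRMJ' cursor=2
After op 5 (home): buf='EWRMJ' cursor=0
After op 6 (left): buf='EWRMJ' cursor=0
After op 7 (delete): buf='WRMJ' cursor=0
After op 8 (delete): buf='RMJ' cursor=0
After op 9 (end): buf='RMJ' cursor=3
After op 10 (right): buf='RMJ' cursor=3
After op 11 (delete): buf='RMJ' cursor=3

Answer: RMJ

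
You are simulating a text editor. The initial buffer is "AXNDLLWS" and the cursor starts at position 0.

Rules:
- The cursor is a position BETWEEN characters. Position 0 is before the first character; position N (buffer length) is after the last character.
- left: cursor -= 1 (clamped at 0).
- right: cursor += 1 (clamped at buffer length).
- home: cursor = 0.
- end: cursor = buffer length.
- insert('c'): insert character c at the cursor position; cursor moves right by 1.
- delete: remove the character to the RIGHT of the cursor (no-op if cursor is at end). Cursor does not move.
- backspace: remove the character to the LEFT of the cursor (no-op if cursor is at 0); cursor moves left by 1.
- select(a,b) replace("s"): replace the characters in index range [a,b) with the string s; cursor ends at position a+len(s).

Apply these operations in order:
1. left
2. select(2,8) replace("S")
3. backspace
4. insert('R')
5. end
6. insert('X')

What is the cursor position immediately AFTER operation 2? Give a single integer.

Answer: 3

Derivation:
After op 1 (left): buf='AXNDLLWS' cursor=0
After op 2 (select(2,8) replace("S")): buf='AXS' cursor=3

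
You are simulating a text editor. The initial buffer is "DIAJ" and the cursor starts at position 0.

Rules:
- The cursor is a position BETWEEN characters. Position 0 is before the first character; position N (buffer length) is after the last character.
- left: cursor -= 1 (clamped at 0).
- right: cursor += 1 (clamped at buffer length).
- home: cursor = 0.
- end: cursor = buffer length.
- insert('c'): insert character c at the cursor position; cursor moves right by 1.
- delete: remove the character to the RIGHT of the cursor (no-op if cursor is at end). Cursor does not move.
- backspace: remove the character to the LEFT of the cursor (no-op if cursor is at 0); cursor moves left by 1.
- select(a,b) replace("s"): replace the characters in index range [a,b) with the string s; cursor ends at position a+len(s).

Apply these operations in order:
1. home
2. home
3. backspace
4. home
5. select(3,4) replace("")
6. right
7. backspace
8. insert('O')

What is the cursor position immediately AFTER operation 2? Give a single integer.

Answer: 0

Derivation:
After op 1 (home): buf='DIAJ' cursor=0
After op 2 (home): buf='DIAJ' cursor=0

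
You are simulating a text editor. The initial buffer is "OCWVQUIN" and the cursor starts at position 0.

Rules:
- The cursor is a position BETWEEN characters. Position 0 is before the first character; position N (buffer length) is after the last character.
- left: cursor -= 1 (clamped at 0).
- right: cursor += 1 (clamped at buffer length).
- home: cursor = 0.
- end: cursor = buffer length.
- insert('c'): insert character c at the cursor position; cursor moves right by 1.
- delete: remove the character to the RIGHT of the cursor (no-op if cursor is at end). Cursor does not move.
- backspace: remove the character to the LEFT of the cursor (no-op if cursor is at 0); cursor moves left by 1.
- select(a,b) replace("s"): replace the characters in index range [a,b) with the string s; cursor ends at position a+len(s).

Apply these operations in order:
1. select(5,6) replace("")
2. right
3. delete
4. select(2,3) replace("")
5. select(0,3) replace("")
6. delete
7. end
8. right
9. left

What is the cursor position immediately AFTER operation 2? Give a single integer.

Answer: 6

Derivation:
After op 1 (select(5,6) replace("")): buf='OCWVQIN' cursor=5
After op 2 (right): buf='OCWVQIN' cursor=6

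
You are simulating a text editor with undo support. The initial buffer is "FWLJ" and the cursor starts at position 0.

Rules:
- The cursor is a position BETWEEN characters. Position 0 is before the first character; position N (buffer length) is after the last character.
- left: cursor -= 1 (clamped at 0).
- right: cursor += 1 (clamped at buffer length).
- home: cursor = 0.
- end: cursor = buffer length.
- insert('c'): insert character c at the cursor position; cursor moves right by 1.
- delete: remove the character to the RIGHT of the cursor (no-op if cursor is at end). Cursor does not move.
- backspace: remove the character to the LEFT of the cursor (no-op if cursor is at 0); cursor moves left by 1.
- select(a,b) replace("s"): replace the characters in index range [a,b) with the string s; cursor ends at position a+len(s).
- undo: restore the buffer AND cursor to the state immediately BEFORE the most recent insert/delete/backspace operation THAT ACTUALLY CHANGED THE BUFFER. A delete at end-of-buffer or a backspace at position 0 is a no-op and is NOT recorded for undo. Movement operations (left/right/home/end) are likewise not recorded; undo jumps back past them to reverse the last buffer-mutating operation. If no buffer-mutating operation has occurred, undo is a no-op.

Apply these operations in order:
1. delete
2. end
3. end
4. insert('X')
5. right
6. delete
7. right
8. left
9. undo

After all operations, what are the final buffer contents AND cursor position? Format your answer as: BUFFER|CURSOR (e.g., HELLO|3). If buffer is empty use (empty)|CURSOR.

After op 1 (delete): buf='WLJ' cursor=0
After op 2 (end): buf='WLJ' cursor=3
After op 3 (end): buf='WLJ' cursor=3
After op 4 (insert('X')): buf='WLJX' cursor=4
After op 5 (right): buf='WLJX' cursor=4
After op 6 (delete): buf='WLJX' cursor=4
After op 7 (right): buf='WLJX' cursor=4
After op 8 (left): buf='WLJX' cursor=3
After op 9 (undo): buf='WLJ' cursor=3

Answer: WLJ|3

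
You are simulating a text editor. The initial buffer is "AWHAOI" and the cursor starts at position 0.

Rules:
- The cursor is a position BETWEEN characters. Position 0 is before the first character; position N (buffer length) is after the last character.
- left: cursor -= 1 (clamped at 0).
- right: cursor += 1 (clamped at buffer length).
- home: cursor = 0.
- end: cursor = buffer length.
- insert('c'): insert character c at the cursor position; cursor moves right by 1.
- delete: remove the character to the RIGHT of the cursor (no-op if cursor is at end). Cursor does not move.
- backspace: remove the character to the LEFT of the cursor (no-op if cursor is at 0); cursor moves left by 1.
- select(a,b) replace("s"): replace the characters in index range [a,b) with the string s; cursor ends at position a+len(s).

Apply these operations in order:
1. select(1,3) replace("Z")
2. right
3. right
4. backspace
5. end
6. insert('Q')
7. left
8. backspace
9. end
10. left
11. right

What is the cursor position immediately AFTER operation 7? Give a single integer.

After op 1 (select(1,3) replace("Z")): buf='AZAOI' cursor=2
After op 2 (right): buf='AZAOI' cursor=3
After op 3 (right): buf='AZAOI' cursor=4
After op 4 (backspace): buf='AZAI' cursor=3
After op 5 (end): buf='AZAI' cursor=4
After op 6 (insert('Q')): buf='AZAIQ' cursor=5
After op 7 (left): buf='AZAIQ' cursor=4

Answer: 4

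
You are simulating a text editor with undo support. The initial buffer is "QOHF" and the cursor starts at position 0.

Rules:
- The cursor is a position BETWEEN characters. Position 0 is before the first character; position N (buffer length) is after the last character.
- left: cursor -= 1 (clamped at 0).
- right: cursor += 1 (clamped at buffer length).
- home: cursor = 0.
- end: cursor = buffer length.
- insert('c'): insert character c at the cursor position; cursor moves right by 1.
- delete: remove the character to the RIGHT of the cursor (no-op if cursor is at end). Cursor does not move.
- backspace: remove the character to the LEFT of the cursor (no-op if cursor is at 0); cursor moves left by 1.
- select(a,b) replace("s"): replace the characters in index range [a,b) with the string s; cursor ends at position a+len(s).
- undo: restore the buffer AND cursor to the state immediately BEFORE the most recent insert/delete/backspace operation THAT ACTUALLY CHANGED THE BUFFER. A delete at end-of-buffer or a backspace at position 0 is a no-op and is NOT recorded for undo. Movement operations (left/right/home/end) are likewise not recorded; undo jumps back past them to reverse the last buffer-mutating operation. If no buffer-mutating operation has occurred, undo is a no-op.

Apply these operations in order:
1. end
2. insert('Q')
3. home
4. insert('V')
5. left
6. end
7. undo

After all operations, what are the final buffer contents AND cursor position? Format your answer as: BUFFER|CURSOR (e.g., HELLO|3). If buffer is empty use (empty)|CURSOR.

Answer: QOHFQ|0

Derivation:
After op 1 (end): buf='QOHF' cursor=4
After op 2 (insert('Q')): buf='QOHFQ' cursor=5
After op 3 (home): buf='QOHFQ' cursor=0
After op 4 (insert('V')): buf='VQOHFQ' cursor=1
After op 5 (left): buf='VQOHFQ' cursor=0
After op 6 (end): buf='VQOHFQ' cursor=6
After op 7 (undo): buf='QOHFQ' cursor=0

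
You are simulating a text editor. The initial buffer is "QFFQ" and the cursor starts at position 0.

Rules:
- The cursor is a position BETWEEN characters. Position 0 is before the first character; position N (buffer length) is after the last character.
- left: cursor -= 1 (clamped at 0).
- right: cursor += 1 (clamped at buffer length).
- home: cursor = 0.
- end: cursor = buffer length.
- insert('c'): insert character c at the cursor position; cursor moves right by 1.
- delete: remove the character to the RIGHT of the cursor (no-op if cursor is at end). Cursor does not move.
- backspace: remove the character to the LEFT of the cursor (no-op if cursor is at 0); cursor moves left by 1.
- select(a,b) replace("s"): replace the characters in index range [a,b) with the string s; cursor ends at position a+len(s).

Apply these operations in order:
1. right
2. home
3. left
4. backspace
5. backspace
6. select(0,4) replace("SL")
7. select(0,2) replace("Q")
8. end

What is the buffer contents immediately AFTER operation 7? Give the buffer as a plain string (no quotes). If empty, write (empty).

After op 1 (right): buf='QFFQ' cursor=1
After op 2 (home): buf='QFFQ' cursor=0
After op 3 (left): buf='QFFQ' cursor=0
After op 4 (backspace): buf='QFFQ' cursor=0
After op 5 (backspace): buf='QFFQ' cursor=0
After op 6 (select(0,4) replace("SL")): buf='SL' cursor=2
After op 7 (select(0,2) replace("Q")): buf='Q' cursor=1

Answer: Q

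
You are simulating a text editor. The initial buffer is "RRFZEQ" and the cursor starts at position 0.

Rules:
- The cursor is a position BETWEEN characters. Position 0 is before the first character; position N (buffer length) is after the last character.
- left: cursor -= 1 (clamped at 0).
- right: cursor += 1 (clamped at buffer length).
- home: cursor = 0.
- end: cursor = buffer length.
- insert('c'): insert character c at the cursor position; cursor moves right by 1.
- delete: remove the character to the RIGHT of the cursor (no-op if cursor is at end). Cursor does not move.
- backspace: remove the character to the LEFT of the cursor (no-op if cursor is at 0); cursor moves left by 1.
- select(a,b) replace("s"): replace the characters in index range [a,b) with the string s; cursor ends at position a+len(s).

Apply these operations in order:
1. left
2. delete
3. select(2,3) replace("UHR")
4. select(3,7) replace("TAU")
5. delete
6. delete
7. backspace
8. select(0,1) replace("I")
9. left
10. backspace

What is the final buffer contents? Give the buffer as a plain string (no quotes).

Answer: IFUTA

Derivation:
After op 1 (left): buf='RRFZEQ' cursor=0
After op 2 (delete): buf='RFZEQ' cursor=0
After op 3 (select(2,3) replace("UHR")): buf='RFUHREQ' cursor=5
After op 4 (select(3,7) replace("TAU")): buf='RFUTAU' cursor=6
After op 5 (delete): buf='RFUTAU' cursor=6
After op 6 (delete): buf='RFUTAU' cursor=6
After op 7 (backspace): buf='RFUTA' cursor=5
After op 8 (select(0,1) replace("I")): buf='IFUTA' cursor=1
After op 9 (left): buf='IFUTA' cursor=0
After op 10 (backspace): buf='IFUTA' cursor=0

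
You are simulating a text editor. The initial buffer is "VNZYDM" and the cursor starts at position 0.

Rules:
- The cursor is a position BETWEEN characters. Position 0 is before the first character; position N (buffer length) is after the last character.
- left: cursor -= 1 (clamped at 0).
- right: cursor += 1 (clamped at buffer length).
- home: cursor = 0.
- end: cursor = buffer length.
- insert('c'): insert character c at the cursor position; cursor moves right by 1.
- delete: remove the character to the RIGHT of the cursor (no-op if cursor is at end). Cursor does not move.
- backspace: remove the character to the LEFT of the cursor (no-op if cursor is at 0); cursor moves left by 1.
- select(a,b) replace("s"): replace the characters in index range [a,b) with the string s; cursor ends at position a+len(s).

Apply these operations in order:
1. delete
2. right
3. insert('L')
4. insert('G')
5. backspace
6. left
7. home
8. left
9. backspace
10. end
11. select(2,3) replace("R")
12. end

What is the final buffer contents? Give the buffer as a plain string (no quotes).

After op 1 (delete): buf='NZYDM' cursor=0
After op 2 (right): buf='NZYDM' cursor=1
After op 3 (insert('L')): buf='NLZYDM' cursor=2
After op 4 (insert('G')): buf='NLGZYDM' cursor=3
After op 5 (backspace): buf='NLZYDM' cursor=2
After op 6 (left): buf='NLZYDM' cursor=1
After op 7 (home): buf='NLZYDM' cursor=0
After op 8 (left): buf='NLZYDM' cursor=0
After op 9 (backspace): buf='NLZYDM' cursor=0
After op 10 (end): buf='NLZYDM' cursor=6
After op 11 (select(2,3) replace("R")): buf='NLRYDM' cursor=3
After op 12 (end): buf='NLRYDM' cursor=6

Answer: NLRYDM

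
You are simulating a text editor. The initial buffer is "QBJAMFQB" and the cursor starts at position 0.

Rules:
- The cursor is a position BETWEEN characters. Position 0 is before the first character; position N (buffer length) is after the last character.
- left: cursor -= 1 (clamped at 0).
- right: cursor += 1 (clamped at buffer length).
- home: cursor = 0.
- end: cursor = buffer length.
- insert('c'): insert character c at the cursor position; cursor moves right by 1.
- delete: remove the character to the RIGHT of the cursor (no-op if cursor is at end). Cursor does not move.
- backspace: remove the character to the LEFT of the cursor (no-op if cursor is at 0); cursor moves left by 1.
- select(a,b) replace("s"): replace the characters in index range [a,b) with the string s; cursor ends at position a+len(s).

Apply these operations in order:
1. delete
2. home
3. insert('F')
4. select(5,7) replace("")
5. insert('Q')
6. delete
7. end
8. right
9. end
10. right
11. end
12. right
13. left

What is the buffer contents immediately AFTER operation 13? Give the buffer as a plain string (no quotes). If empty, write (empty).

Answer: FBJAMQ

Derivation:
After op 1 (delete): buf='BJAMFQB' cursor=0
After op 2 (home): buf='BJAMFQB' cursor=0
After op 3 (insert('F')): buf='FBJAMFQB' cursor=1
After op 4 (select(5,7) replace("")): buf='FBJAMB' cursor=5
After op 5 (insert('Q')): buf='FBJAMQB' cursor=6
After op 6 (delete): buf='FBJAMQ' cursor=6
After op 7 (end): buf='FBJAMQ' cursor=6
After op 8 (right): buf='FBJAMQ' cursor=6
After op 9 (end): buf='FBJAMQ' cursor=6
After op 10 (right): buf='FBJAMQ' cursor=6
After op 11 (end): buf='FBJAMQ' cursor=6
After op 12 (right): buf='FBJAMQ' cursor=6
After op 13 (left): buf='FBJAMQ' cursor=5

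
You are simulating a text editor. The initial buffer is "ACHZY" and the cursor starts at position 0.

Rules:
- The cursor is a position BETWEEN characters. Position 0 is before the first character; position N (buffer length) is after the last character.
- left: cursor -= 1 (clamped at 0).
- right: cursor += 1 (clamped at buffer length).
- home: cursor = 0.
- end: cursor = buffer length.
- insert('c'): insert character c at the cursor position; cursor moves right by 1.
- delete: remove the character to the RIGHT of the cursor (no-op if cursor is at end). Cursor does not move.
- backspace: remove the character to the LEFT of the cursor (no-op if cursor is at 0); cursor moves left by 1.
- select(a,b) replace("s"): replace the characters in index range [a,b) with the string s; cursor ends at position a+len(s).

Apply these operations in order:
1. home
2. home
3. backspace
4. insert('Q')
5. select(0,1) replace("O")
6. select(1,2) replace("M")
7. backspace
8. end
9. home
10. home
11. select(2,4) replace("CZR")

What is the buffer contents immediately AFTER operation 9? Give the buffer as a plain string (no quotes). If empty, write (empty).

After op 1 (home): buf='ACHZY' cursor=0
After op 2 (home): buf='ACHZY' cursor=0
After op 3 (backspace): buf='ACHZY' cursor=0
After op 4 (insert('Q')): buf='QACHZY' cursor=1
After op 5 (select(0,1) replace("O")): buf='OACHZY' cursor=1
After op 6 (select(1,2) replace("M")): buf='OMCHZY' cursor=2
After op 7 (backspace): buf='OCHZY' cursor=1
After op 8 (end): buf='OCHZY' cursor=5
After op 9 (home): buf='OCHZY' cursor=0

Answer: OCHZY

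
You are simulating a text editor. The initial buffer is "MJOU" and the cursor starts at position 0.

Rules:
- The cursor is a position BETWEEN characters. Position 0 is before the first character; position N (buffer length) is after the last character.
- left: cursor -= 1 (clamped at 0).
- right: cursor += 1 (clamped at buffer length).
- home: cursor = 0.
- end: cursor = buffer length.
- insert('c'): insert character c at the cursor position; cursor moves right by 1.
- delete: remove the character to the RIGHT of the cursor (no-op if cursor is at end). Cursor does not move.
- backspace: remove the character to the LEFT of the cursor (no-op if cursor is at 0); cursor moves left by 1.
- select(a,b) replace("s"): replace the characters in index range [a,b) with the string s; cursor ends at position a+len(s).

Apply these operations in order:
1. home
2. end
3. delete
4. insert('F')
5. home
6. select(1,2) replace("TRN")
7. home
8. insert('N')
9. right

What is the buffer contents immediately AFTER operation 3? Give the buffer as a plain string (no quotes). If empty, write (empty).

After op 1 (home): buf='MJOU' cursor=0
After op 2 (end): buf='MJOU' cursor=4
After op 3 (delete): buf='MJOU' cursor=4

Answer: MJOU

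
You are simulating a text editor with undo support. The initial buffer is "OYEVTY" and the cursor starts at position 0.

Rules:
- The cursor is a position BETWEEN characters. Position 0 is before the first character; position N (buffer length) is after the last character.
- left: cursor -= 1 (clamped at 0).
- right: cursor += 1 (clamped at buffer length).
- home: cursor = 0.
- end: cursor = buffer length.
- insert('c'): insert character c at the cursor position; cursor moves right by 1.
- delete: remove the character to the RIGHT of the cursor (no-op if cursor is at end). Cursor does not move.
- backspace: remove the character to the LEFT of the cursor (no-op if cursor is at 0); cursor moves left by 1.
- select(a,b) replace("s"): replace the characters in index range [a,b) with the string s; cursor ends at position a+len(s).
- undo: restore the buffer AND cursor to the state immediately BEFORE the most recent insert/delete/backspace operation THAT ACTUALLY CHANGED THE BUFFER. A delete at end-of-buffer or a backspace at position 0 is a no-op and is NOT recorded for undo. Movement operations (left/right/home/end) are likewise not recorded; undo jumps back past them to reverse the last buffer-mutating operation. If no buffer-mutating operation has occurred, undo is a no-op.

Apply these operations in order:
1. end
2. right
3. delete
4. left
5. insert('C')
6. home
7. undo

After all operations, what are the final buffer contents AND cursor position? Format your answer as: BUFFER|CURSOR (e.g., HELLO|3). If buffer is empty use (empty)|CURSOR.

Answer: OYEVTY|5

Derivation:
After op 1 (end): buf='OYEVTY' cursor=6
After op 2 (right): buf='OYEVTY' cursor=6
After op 3 (delete): buf='OYEVTY' cursor=6
After op 4 (left): buf='OYEVTY' cursor=5
After op 5 (insert('C')): buf='OYEVTCY' cursor=6
After op 6 (home): buf='OYEVTCY' cursor=0
After op 7 (undo): buf='OYEVTY' cursor=5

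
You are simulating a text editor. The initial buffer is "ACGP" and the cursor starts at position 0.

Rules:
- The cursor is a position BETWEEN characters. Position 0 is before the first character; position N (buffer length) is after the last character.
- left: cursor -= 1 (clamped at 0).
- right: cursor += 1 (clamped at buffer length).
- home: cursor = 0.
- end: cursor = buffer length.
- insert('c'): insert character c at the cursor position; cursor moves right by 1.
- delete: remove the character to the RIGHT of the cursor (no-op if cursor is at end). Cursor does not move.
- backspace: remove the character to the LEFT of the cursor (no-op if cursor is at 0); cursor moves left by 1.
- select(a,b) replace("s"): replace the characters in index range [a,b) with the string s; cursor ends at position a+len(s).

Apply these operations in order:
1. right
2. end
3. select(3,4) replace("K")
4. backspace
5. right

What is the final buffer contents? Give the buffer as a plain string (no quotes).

After op 1 (right): buf='ACGP' cursor=1
After op 2 (end): buf='ACGP' cursor=4
After op 3 (select(3,4) replace("K")): buf='ACGK' cursor=4
After op 4 (backspace): buf='ACG' cursor=3
After op 5 (right): buf='ACG' cursor=3

Answer: ACG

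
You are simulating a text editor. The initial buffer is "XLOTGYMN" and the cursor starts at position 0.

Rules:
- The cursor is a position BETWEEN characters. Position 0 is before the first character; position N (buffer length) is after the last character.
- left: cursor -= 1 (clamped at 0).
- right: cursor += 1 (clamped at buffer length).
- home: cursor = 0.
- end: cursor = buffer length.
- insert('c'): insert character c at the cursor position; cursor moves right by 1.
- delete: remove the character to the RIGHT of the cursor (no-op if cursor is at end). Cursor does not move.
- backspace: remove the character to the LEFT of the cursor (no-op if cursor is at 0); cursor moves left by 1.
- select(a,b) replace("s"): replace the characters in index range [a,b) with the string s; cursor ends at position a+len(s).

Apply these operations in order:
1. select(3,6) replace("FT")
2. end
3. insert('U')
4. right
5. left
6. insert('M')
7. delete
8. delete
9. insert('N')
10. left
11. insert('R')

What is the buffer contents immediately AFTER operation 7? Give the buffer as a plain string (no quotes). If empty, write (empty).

Answer: XLOFTMNM

Derivation:
After op 1 (select(3,6) replace("FT")): buf='XLOFTMN' cursor=5
After op 2 (end): buf='XLOFTMN' cursor=7
After op 3 (insert('U')): buf='XLOFTMNU' cursor=8
After op 4 (right): buf='XLOFTMNU' cursor=8
After op 5 (left): buf='XLOFTMNU' cursor=7
After op 6 (insert('M')): buf='XLOFTMNMU' cursor=8
After op 7 (delete): buf='XLOFTMNM' cursor=8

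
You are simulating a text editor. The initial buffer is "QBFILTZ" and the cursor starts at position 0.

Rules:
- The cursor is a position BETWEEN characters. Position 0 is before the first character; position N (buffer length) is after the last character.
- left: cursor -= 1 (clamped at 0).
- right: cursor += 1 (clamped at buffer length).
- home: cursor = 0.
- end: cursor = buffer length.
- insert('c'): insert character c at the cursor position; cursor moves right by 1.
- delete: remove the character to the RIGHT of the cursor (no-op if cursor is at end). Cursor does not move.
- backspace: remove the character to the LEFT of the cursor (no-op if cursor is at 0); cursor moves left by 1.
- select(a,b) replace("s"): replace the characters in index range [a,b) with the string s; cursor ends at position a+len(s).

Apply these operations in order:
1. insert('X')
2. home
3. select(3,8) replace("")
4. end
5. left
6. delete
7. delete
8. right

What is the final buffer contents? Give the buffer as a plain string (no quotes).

Answer: XQ

Derivation:
After op 1 (insert('X')): buf='XQBFILTZ' cursor=1
After op 2 (home): buf='XQBFILTZ' cursor=0
After op 3 (select(3,8) replace("")): buf='XQB' cursor=3
After op 4 (end): buf='XQB' cursor=3
After op 5 (left): buf='XQB' cursor=2
After op 6 (delete): buf='XQ' cursor=2
After op 7 (delete): buf='XQ' cursor=2
After op 8 (right): buf='XQ' cursor=2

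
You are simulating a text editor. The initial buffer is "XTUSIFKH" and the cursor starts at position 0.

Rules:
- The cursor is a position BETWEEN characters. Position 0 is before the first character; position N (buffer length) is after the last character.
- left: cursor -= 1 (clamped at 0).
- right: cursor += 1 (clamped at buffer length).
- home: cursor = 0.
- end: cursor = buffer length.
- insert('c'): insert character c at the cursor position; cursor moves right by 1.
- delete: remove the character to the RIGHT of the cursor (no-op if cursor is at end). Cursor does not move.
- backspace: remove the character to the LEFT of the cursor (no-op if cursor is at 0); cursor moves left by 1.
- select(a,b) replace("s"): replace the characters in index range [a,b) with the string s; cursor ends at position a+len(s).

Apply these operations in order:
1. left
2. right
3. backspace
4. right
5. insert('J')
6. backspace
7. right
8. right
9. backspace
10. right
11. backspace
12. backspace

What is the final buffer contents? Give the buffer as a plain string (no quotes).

After op 1 (left): buf='XTUSIFKH' cursor=0
After op 2 (right): buf='XTUSIFKH' cursor=1
After op 3 (backspace): buf='TUSIFKH' cursor=0
After op 4 (right): buf='TUSIFKH' cursor=1
After op 5 (insert('J')): buf='TJUSIFKH' cursor=2
After op 6 (backspace): buf='TUSIFKH' cursor=1
After op 7 (right): buf='TUSIFKH' cursor=2
After op 8 (right): buf='TUSIFKH' cursor=3
After op 9 (backspace): buf='TUIFKH' cursor=2
After op 10 (right): buf='TUIFKH' cursor=3
After op 11 (backspace): buf='TUFKH' cursor=2
After op 12 (backspace): buf='TFKH' cursor=1

Answer: TFKH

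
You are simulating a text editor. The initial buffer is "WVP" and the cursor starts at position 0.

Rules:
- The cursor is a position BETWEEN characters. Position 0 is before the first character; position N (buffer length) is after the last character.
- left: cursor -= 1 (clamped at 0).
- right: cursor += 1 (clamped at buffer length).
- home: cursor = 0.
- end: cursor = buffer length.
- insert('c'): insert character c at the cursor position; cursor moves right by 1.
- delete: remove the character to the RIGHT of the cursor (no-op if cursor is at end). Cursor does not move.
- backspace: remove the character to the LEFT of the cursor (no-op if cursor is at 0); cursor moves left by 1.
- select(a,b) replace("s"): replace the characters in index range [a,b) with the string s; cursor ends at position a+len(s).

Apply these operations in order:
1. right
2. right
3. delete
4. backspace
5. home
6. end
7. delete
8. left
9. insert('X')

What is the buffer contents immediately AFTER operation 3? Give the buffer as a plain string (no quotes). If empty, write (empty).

Answer: WV

Derivation:
After op 1 (right): buf='WVP' cursor=1
After op 2 (right): buf='WVP' cursor=2
After op 3 (delete): buf='WV' cursor=2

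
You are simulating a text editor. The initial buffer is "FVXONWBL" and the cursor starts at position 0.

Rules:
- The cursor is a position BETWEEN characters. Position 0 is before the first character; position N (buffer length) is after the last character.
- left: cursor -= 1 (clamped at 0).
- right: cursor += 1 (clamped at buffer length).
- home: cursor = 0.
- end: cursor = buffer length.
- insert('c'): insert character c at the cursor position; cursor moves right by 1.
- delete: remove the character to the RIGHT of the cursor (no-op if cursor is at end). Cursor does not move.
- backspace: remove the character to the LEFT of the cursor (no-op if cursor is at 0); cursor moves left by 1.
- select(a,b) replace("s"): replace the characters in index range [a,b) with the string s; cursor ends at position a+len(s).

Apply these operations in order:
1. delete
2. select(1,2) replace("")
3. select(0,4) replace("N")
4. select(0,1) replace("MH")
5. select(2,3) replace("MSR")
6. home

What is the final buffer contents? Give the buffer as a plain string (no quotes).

Answer: MHMSRL

Derivation:
After op 1 (delete): buf='VXONWBL' cursor=0
After op 2 (select(1,2) replace("")): buf='VONWBL' cursor=1
After op 3 (select(0,4) replace("N")): buf='NBL' cursor=1
After op 4 (select(0,1) replace("MH")): buf='MHBL' cursor=2
After op 5 (select(2,3) replace("MSR")): buf='MHMSRL' cursor=5
After op 6 (home): buf='MHMSRL' cursor=0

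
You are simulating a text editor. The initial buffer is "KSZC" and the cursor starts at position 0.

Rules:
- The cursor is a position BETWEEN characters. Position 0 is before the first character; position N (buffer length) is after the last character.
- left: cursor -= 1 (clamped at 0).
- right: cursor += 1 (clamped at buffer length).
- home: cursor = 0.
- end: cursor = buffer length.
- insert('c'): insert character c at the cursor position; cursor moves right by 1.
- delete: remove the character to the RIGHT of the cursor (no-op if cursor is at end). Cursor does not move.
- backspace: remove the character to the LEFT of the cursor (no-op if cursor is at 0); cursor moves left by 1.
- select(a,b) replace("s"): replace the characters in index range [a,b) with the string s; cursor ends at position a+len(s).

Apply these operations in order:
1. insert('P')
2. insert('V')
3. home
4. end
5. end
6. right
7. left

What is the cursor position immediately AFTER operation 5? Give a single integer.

After op 1 (insert('P')): buf='PKSZC' cursor=1
After op 2 (insert('V')): buf='PVKSZC' cursor=2
After op 3 (home): buf='PVKSZC' cursor=0
After op 4 (end): buf='PVKSZC' cursor=6
After op 5 (end): buf='PVKSZC' cursor=6

Answer: 6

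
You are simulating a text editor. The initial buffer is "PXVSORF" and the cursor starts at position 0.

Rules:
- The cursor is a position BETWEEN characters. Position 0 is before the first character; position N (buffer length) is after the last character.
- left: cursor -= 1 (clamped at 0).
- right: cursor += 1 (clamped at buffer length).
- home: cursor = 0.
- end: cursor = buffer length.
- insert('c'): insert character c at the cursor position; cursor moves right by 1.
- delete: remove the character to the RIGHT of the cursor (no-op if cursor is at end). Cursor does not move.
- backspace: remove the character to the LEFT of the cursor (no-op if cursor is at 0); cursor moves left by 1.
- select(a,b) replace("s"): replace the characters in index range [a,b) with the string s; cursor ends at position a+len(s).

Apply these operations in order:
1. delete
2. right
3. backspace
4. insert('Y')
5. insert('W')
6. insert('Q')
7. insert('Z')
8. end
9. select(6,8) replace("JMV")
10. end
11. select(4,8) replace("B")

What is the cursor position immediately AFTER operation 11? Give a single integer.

Answer: 5

Derivation:
After op 1 (delete): buf='XVSORF' cursor=0
After op 2 (right): buf='XVSORF' cursor=1
After op 3 (backspace): buf='VSORF' cursor=0
After op 4 (insert('Y')): buf='YVSORF' cursor=1
After op 5 (insert('W')): buf='YWVSORF' cursor=2
After op 6 (insert('Q')): buf='YWQVSORF' cursor=3
After op 7 (insert('Z')): buf='YWQZVSORF' cursor=4
After op 8 (end): buf='YWQZVSORF' cursor=9
After op 9 (select(6,8) replace("JMV")): buf='YWQZVSJMVF' cursor=9
After op 10 (end): buf='YWQZVSJMVF' cursor=10
After op 11 (select(4,8) replace("B")): buf='YWQZBVF' cursor=5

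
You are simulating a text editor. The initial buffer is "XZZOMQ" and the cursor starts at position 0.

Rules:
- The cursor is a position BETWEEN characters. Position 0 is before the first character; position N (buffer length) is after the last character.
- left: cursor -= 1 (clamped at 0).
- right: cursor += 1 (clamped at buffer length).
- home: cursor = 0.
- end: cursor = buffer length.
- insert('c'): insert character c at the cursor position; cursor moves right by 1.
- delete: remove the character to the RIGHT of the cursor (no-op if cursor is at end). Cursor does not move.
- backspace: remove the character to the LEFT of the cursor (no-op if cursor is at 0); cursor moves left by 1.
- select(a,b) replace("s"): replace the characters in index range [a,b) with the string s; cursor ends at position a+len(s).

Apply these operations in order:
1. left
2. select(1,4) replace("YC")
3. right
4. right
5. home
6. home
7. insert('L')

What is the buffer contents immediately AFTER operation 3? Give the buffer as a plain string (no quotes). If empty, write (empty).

After op 1 (left): buf='XZZOMQ' cursor=0
After op 2 (select(1,4) replace("YC")): buf='XYCMQ' cursor=3
After op 3 (right): buf='XYCMQ' cursor=4

Answer: XYCMQ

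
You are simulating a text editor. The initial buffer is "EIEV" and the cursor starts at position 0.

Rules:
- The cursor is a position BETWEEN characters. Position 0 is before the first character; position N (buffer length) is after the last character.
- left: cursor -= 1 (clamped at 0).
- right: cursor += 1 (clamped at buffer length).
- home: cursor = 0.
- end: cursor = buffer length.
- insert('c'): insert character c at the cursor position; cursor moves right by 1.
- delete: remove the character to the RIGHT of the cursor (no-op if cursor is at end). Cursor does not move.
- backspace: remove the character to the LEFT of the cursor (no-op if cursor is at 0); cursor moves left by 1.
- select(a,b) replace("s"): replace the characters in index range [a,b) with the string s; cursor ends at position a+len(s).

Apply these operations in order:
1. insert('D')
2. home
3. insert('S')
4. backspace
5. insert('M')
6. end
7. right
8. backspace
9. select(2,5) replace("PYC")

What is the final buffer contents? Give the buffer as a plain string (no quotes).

Answer: MDPYC

Derivation:
After op 1 (insert('D')): buf='DEIEV' cursor=1
After op 2 (home): buf='DEIEV' cursor=0
After op 3 (insert('S')): buf='SDEIEV' cursor=1
After op 4 (backspace): buf='DEIEV' cursor=0
After op 5 (insert('M')): buf='MDEIEV' cursor=1
After op 6 (end): buf='MDEIEV' cursor=6
After op 7 (right): buf='MDEIEV' cursor=6
After op 8 (backspace): buf='MDEIE' cursor=5
After op 9 (select(2,5) replace("PYC")): buf='MDPYC' cursor=5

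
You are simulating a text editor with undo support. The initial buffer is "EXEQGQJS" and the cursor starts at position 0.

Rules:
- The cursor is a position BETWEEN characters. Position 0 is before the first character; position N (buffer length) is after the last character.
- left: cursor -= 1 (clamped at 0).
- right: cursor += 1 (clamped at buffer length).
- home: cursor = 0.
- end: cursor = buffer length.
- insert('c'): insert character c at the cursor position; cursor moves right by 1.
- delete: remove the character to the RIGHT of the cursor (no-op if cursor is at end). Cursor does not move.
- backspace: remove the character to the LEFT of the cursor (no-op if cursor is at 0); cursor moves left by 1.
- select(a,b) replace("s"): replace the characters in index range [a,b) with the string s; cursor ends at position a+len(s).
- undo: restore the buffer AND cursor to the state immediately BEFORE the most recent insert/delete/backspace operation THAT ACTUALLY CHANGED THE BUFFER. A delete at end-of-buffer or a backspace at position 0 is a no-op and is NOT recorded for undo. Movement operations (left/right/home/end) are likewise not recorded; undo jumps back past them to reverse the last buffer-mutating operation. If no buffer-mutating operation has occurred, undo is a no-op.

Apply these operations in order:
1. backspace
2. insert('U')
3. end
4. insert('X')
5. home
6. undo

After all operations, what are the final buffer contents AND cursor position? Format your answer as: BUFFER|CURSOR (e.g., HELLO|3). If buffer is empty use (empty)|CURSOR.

After op 1 (backspace): buf='EXEQGQJS' cursor=0
After op 2 (insert('U')): buf='UEXEQGQJS' cursor=1
After op 3 (end): buf='UEXEQGQJS' cursor=9
After op 4 (insert('X')): buf='UEXEQGQJSX' cursor=10
After op 5 (home): buf='UEXEQGQJSX' cursor=0
After op 6 (undo): buf='UEXEQGQJS' cursor=9

Answer: UEXEQGQJS|9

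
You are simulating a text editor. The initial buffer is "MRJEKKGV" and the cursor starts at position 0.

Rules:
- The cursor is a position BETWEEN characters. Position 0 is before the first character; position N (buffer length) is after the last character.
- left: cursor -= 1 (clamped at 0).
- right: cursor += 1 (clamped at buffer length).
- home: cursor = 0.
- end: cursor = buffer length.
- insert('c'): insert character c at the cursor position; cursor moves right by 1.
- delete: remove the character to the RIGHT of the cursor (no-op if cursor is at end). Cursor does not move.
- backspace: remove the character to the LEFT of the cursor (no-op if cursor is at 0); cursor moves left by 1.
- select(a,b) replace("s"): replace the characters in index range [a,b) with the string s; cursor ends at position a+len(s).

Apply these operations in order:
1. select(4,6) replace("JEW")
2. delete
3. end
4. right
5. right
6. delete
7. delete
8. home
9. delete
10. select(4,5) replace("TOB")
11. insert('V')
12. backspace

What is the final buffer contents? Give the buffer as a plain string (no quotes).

Answer: RJEJTOBWV

Derivation:
After op 1 (select(4,6) replace("JEW")): buf='MRJEJEWGV' cursor=7
After op 2 (delete): buf='MRJEJEWV' cursor=7
After op 3 (end): buf='MRJEJEWV' cursor=8
After op 4 (right): buf='MRJEJEWV' cursor=8
After op 5 (right): buf='MRJEJEWV' cursor=8
After op 6 (delete): buf='MRJEJEWV' cursor=8
After op 7 (delete): buf='MRJEJEWV' cursor=8
After op 8 (home): buf='MRJEJEWV' cursor=0
After op 9 (delete): buf='RJEJEWV' cursor=0
After op 10 (select(4,5) replace("TOB")): buf='RJEJTOBWV' cursor=7
After op 11 (insert('V')): buf='RJEJTOBVWV' cursor=8
After op 12 (backspace): buf='RJEJTOBWV' cursor=7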